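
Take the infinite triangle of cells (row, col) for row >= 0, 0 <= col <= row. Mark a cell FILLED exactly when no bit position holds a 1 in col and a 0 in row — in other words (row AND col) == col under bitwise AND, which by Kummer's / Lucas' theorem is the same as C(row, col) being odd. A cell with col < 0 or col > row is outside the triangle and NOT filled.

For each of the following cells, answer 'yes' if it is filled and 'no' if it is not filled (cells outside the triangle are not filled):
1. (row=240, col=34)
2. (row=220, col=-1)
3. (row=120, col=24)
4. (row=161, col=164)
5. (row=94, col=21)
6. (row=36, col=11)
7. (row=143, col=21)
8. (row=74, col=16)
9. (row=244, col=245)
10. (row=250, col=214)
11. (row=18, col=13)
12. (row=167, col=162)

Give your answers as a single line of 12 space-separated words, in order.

Answer: no no yes no no no no no no no no yes

Derivation:
(240,34): row=0b11110000, col=0b100010, row AND col = 0b100000 = 32; 32 != 34 -> empty
(220,-1): col outside [0, 220] -> not filled
(120,24): row=0b1111000, col=0b11000, row AND col = 0b11000 = 24; 24 == 24 -> filled
(161,164): col outside [0, 161] -> not filled
(94,21): row=0b1011110, col=0b10101, row AND col = 0b10100 = 20; 20 != 21 -> empty
(36,11): row=0b100100, col=0b1011, row AND col = 0b0 = 0; 0 != 11 -> empty
(143,21): row=0b10001111, col=0b10101, row AND col = 0b101 = 5; 5 != 21 -> empty
(74,16): row=0b1001010, col=0b10000, row AND col = 0b0 = 0; 0 != 16 -> empty
(244,245): col outside [0, 244] -> not filled
(250,214): row=0b11111010, col=0b11010110, row AND col = 0b11010010 = 210; 210 != 214 -> empty
(18,13): row=0b10010, col=0b1101, row AND col = 0b0 = 0; 0 != 13 -> empty
(167,162): row=0b10100111, col=0b10100010, row AND col = 0b10100010 = 162; 162 == 162 -> filled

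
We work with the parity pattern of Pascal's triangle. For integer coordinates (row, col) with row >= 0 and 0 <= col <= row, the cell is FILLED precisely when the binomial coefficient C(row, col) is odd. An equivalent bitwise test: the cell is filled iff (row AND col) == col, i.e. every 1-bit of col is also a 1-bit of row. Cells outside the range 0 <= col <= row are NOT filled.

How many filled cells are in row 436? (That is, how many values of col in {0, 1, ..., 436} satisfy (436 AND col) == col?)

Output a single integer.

Answer: 32

Derivation:
436 in binary = 110110100
popcount(436) = number of 1-bits in 110110100 = 5
A col c satisfies (436 AND c) == c iff every set bit of c is also set in 436; each of the 5 set bits of 436 can independently be on or off in c.
count = 2^5 = 32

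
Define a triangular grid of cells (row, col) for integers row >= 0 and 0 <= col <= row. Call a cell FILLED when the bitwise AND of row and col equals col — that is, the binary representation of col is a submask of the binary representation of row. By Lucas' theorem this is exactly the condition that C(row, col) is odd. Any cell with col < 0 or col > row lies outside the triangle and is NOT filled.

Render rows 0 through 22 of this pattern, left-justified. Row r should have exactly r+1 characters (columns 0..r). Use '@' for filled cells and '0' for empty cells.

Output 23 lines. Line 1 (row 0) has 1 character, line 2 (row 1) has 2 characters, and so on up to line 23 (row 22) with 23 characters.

Answer: @
@@
@0@
@@@@
@000@
@@00@@
@0@0@0@
@@@@@@@@
@0000000@
@@000000@@
@0@00000@0@
@@@@0000@@@@
@000@000@000@
@@00@@00@@00@@
@0@0@0@0@0@0@0@
@@@@@@@@@@@@@@@@
@000000000000000@
@@00000000000000@@
@0@0000000000000@0@
@@@@000000000000@@@@
@000@00000000000@000@
@@00@@0000000000@@00@@
@0@0@0@000000000@0@0@0@

Derivation:
r0=0: @
r1=1: @@
r2=10: @0@
r3=11: @@@@
r4=100: @000@
r5=101: @@00@@
r6=110: @0@0@0@
r7=111: @@@@@@@@
r8=1000: @0000000@
r9=1001: @@000000@@
r10=1010: @0@00000@0@
r11=1011: @@@@0000@@@@
r12=1100: @000@000@000@
r13=1101: @@00@@00@@00@@
r14=1110: @0@0@0@0@0@0@0@
r15=1111: @@@@@@@@@@@@@@@@
r16=10000: @000000000000000@
r17=10001: @@00000000000000@@
r18=10010: @0@0000000000000@0@
r19=10011: @@@@000000000000@@@@
r20=10100: @000@00000000000@000@
r21=10101: @@00@@0000000000@@00@@
r22=10110: @0@0@0@000000000@0@0@0@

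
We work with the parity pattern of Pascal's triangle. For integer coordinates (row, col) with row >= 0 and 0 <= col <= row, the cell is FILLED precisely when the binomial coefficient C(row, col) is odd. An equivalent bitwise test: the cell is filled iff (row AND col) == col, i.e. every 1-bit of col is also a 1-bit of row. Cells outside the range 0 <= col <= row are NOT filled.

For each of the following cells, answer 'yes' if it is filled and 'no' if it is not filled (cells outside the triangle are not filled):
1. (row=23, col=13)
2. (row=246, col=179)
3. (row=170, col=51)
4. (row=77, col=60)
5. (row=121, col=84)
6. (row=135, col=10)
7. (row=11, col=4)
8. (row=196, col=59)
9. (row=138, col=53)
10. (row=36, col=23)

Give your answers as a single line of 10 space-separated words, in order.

Answer: no no no no no no no no no no

Derivation:
(23,13): row=0b10111, col=0b1101, row AND col = 0b101 = 5; 5 != 13 -> empty
(246,179): row=0b11110110, col=0b10110011, row AND col = 0b10110010 = 178; 178 != 179 -> empty
(170,51): row=0b10101010, col=0b110011, row AND col = 0b100010 = 34; 34 != 51 -> empty
(77,60): row=0b1001101, col=0b111100, row AND col = 0b1100 = 12; 12 != 60 -> empty
(121,84): row=0b1111001, col=0b1010100, row AND col = 0b1010000 = 80; 80 != 84 -> empty
(135,10): row=0b10000111, col=0b1010, row AND col = 0b10 = 2; 2 != 10 -> empty
(11,4): row=0b1011, col=0b100, row AND col = 0b0 = 0; 0 != 4 -> empty
(196,59): row=0b11000100, col=0b111011, row AND col = 0b0 = 0; 0 != 59 -> empty
(138,53): row=0b10001010, col=0b110101, row AND col = 0b0 = 0; 0 != 53 -> empty
(36,23): row=0b100100, col=0b10111, row AND col = 0b100 = 4; 4 != 23 -> empty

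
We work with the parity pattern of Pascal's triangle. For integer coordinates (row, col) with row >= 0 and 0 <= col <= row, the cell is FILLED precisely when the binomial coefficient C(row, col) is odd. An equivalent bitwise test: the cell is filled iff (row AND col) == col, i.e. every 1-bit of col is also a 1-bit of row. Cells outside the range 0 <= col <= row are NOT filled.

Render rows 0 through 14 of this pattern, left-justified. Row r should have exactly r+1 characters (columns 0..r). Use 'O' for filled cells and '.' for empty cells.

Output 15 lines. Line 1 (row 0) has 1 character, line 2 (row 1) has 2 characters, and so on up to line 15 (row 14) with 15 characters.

Answer: O
OO
O.O
OOOO
O...O
OO..OO
O.O.O.O
OOOOOOOO
O.......O
OO......OO
O.O.....O.O
OOOO....OOOO
O...O...O...O
OO..OO..OO..OO
O.O.O.O.O.O.O.O

Derivation:
r0=0: O
r1=1: OO
r2=10: O.O
r3=11: OOOO
r4=100: O...O
r5=101: OO..OO
r6=110: O.O.O.O
r7=111: OOOOOOOO
r8=1000: O.......O
r9=1001: OO......OO
r10=1010: O.O.....O.O
r11=1011: OOOO....OOOO
r12=1100: O...O...O...O
r13=1101: OO..OO..OO..OO
r14=1110: O.O.O.O.O.O.O.O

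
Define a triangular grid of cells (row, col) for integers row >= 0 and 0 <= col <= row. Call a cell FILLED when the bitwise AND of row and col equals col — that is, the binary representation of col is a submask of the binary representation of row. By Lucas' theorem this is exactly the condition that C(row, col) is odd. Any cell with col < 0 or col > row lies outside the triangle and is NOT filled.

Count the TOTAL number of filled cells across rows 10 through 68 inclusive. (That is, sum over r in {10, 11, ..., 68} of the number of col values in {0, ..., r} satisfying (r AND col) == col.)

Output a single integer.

r10=1010 pc2: +4 =4
r11=1011 pc3: +8 =12
r12=1100 pc2: +4 =16
r13=1101 pc3: +8 =24
r14=1110 pc3: +8 =32
r15=1111 pc4: +16 =48
r16=10000 pc1: +2 =50
r17=10001 pc2: +4 =54
r18=10010 pc2: +4 =58
r19=10011 pc3: +8 =66
r20=10100 pc2: +4 =70
r21=10101 pc3: +8 =78
r22=10110 pc3: +8 =86
r23=10111 pc4: +16 =102
r24=11000 pc2: +4 =106
r25=11001 pc3: +8 =114
r26=11010 pc3: +8 =122
r27=11011 pc4: +16 =138
r28=11100 pc3: +8 =146
r29=11101 pc4: +16 =162
r30=11110 pc4: +16 =178
r31=11111 pc5: +32 =210
r32=100000 pc1: +2 =212
r33=100001 pc2: +4 =216
r34=100010 pc2: +4 =220
r35=100011 pc3: +8 =228
r36=100100 pc2: +4 =232
r37=100101 pc3: +8 =240
r38=100110 pc3: +8 =248
r39=100111 pc4: +16 =264
r40=101000 pc2: +4 =268
r41=101001 pc3: +8 =276
r42=101010 pc3: +8 =284
r43=101011 pc4: +16 =300
r44=101100 pc3: +8 =308
r45=101101 pc4: +16 =324
r46=101110 pc4: +16 =340
r47=101111 pc5: +32 =372
r48=110000 pc2: +4 =376
r49=110001 pc3: +8 =384
r50=110010 pc3: +8 =392
r51=110011 pc4: +16 =408
r52=110100 pc3: +8 =416
r53=110101 pc4: +16 =432
r54=110110 pc4: +16 =448
r55=110111 pc5: +32 =480
r56=111000 pc3: +8 =488
r57=111001 pc4: +16 =504
r58=111010 pc4: +16 =520
r59=111011 pc5: +32 =552
r60=111100 pc4: +16 =568
r61=111101 pc5: +32 =600
r62=111110 pc5: +32 =632
r63=111111 pc6: +64 =696
r64=1000000 pc1: +2 =698
r65=1000001 pc2: +4 =702
r66=1000010 pc2: +4 =706
r67=1000011 pc3: +8 =714
r68=1000100 pc2: +4 =718

Answer: 718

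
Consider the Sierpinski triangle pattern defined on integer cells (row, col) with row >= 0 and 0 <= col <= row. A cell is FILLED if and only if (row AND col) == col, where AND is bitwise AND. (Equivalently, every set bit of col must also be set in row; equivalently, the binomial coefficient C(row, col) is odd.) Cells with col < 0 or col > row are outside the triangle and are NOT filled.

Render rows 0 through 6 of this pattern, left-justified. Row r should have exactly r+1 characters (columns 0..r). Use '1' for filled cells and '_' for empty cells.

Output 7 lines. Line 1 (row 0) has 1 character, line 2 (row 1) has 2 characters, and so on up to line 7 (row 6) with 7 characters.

r0=0: 1
r1=1: 11
r2=10: 1_1
r3=11: 1111
r4=100: 1___1
r5=101: 11__11
r6=110: 1_1_1_1

Answer: 1
11
1_1
1111
1___1
11__11
1_1_1_1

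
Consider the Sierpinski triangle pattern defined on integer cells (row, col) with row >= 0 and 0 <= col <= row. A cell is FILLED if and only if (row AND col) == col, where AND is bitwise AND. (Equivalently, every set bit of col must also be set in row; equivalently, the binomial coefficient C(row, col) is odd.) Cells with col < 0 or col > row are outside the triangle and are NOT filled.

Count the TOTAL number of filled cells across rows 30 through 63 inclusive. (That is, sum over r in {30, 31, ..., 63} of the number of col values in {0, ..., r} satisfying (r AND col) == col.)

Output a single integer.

Answer: 534

Derivation:
r30=11110 pc4: +16 =16
r31=11111 pc5: +32 =48
r32=100000 pc1: +2 =50
r33=100001 pc2: +4 =54
r34=100010 pc2: +4 =58
r35=100011 pc3: +8 =66
r36=100100 pc2: +4 =70
r37=100101 pc3: +8 =78
r38=100110 pc3: +8 =86
r39=100111 pc4: +16 =102
r40=101000 pc2: +4 =106
r41=101001 pc3: +8 =114
r42=101010 pc3: +8 =122
r43=101011 pc4: +16 =138
r44=101100 pc3: +8 =146
r45=101101 pc4: +16 =162
r46=101110 pc4: +16 =178
r47=101111 pc5: +32 =210
r48=110000 pc2: +4 =214
r49=110001 pc3: +8 =222
r50=110010 pc3: +8 =230
r51=110011 pc4: +16 =246
r52=110100 pc3: +8 =254
r53=110101 pc4: +16 =270
r54=110110 pc4: +16 =286
r55=110111 pc5: +32 =318
r56=111000 pc3: +8 =326
r57=111001 pc4: +16 =342
r58=111010 pc4: +16 =358
r59=111011 pc5: +32 =390
r60=111100 pc4: +16 =406
r61=111101 pc5: +32 =438
r62=111110 pc5: +32 =470
r63=111111 pc6: +64 =534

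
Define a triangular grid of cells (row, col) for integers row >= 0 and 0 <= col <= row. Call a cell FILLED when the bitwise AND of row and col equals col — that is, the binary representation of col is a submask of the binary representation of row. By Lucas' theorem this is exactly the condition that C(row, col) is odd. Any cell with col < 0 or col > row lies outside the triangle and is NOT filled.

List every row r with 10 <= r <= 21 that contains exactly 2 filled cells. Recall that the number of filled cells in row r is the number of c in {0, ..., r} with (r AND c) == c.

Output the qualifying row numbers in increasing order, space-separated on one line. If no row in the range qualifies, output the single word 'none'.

Row r has 2^popcount(r) filled cells, so we need popcount(r) = log2(2) = 1.
Scan r = 10..21 and keep those with exactly 1 one-bits:
r=10=1010 popcount=2 -> skip
r=11=1011 popcount=3 -> skip
r=12=1100 popcount=2 -> skip
r=13=1101 popcount=3 -> skip
r=14=1110 popcount=3 -> skip
r=15=1111 popcount=4 -> skip
r=16=10000 popcount=1 -> KEEP
r=17=10001 popcount=2 -> skip
r=18=10010 popcount=2 -> skip
r=19=10011 popcount=3 -> skip
r=20=10100 popcount=2 -> skip
r=21=10101 popcount=3 -> skip
Kept rows: 16

Answer: 16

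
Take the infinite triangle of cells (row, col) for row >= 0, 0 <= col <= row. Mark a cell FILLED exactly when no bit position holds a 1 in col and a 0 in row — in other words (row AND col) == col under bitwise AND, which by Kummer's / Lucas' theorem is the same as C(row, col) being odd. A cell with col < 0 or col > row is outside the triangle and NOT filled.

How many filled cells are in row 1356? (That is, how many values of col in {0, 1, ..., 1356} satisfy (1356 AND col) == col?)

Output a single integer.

1356 in binary = 10101001100
popcount(1356) = number of 1-bits in 10101001100 = 5
A col c satisfies (1356 AND c) == c iff every set bit of c is also set in 1356; each of the 5 set bits of 1356 can independently be on or off in c.
count = 2^5 = 32

Answer: 32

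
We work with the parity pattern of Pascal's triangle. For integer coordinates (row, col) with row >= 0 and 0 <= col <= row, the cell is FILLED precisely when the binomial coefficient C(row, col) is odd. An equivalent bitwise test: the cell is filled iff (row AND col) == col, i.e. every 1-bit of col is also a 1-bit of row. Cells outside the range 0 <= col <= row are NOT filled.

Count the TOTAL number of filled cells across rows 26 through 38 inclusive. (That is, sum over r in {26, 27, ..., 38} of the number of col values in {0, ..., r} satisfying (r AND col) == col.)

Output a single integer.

Answer: 134

Derivation:
r26=11010 pc3: +8 =8
r27=11011 pc4: +16 =24
r28=11100 pc3: +8 =32
r29=11101 pc4: +16 =48
r30=11110 pc4: +16 =64
r31=11111 pc5: +32 =96
r32=100000 pc1: +2 =98
r33=100001 pc2: +4 =102
r34=100010 pc2: +4 =106
r35=100011 pc3: +8 =114
r36=100100 pc2: +4 =118
r37=100101 pc3: +8 =126
r38=100110 pc3: +8 =134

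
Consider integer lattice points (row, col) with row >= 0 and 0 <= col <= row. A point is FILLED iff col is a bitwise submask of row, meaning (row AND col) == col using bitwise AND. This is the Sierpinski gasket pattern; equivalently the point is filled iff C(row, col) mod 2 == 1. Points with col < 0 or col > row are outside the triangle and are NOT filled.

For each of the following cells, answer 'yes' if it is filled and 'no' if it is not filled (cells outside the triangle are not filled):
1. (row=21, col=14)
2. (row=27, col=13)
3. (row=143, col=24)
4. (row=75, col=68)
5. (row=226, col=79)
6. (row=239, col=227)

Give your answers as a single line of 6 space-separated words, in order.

(21,14): row=0b10101, col=0b1110, row AND col = 0b100 = 4; 4 != 14 -> empty
(27,13): row=0b11011, col=0b1101, row AND col = 0b1001 = 9; 9 != 13 -> empty
(143,24): row=0b10001111, col=0b11000, row AND col = 0b1000 = 8; 8 != 24 -> empty
(75,68): row=0b1001011, col=0b1000100, row AND col = 0b1000000 = 64; 64 != 68 -> empty
(226,79): row=0b11100010, col=0b1001111, row AND col = 0b1000010 = 66; 66 != 79 -> empty
(239,227): row=0b11101111, col=0b11100011, row AND col = 0b11100011 = 227; 227 == 227 -> filled

Answer: no no no no no yes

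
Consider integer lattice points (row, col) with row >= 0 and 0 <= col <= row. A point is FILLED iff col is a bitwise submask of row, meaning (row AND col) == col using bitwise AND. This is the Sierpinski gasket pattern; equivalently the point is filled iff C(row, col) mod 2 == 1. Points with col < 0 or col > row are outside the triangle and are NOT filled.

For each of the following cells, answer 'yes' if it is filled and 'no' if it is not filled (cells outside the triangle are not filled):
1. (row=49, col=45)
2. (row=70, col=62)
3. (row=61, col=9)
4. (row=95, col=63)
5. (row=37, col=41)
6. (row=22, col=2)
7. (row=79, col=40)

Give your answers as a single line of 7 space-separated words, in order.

Answer: no no yes no no yes no

Derivation:
(49,45): row=0b110001, col=0b101101, row AND col = 0b100001 = 33; 33 != 45 -> empty
(70,62): row=0b1000110, col=0b111110, row AND col = 0b110 = 6; 6 != 62 -> empty
(61,9): row=0b111101, col=0b1001, row AND col = 0b1001 = 9; 9 == 9 -> filled
(95,63): row=0b1011111, col=0b111111, row AND col = 0b11111 = 31; 31 != 63 -> empty
(37,41): col outside [0, 37] -> not filled
(22,2): row=0b10110, col=0b10, row AND col = 0b10 = 2; 2 == 2 -> filled
(79,40): row=0b1001111, col=0b101000, row AND col = 0b1000 = 8; 8 != 40 -> empty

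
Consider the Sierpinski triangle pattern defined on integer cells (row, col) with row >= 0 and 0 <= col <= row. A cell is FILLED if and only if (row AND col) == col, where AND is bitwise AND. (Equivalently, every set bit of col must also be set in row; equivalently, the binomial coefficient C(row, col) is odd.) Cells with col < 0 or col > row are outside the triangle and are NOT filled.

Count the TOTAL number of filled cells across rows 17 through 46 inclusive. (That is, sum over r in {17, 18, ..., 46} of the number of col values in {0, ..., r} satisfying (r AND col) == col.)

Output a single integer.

r17=10001 pc2: +4 =4
r18=10010 pc2: +4 =8
r19=10011 pc3: +8 =16
r20=10100 pc2: +4 =20
r21=10101 pc3: +8 =28
r22=10110 pc3: +8 =36
r23=10111 pc4: +16 =52
r24=11000 pc2: +4 =56
r25=11001 pc3: +8 =64
r26=11010 pc3: +8 =72
r27=11011 pc4: +16 =88
r28=11100 pc3: +8 =96
r29=11101 pc4: +16 =112
r30=11110 pc4: +16 =128
r31=11111 pc5: +32 =160
r32=100000 pc1: +2 =162
r33=100001 pc2: +4 =166
r34=100010 pc2: +4 =170
r35=100011 pc3: +8 =178
r36=100100 pc2: +4 =182
r37=100101 pc3: +8 =190
r38=100110 pc3: +8 =198
r39=100111 pc4: +16 =214
r40=101000 pc2: +4 =218
r41=101001 pc3: +8 =226
r42=101010 pc3: +8 =234
r43=101011 pc4: +16 =250
r44=101100 pc3: +8 =258
r45=101101 pc4: +16 =274
r46=101110 pc4: +16 =290

Answer: 290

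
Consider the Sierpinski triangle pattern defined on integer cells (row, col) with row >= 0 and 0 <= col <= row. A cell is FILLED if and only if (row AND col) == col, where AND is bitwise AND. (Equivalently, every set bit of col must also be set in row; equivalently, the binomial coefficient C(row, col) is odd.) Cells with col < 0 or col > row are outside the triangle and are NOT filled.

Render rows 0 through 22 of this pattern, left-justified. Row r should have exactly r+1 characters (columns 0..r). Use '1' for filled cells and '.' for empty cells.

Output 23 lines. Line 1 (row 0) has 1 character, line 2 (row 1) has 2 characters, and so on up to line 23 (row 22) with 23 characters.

Answer: 1
11
1.1
1111
1...1
11..11
1.1.1.1
11111111
1.......1
11......11
1.1.....1.1
1111....1111
1...1...1...1
11..11..11..11
1.1.1.1.1.1.1.1
1111111111111111
1...............1
11..............11
1.1.............1.1
1111............1111
1...1...........1...1
11..11..........11..11
1.1.1.1.........1.1.1.1

Derivation:
r0=0: 1
r1=1: 11
r2=10: 1.1
r3=11: 1111
r4=100: 1...1
r5=101: 11..11
r6=110: 1.1.1.1
r7=111: 11111111
r8=1000: 1.......1
r9=1001: 11......11
r10=1010: 1.1.....1.1
r11=1011: 1111....1111
r12=1100: 1...1...1...1
r13=1101: 11..11..11..11
r14=1110: 1.1.1.1.1.1.1.1
r15=1111: 1111111111111111
r16=10000: 1...............1
r17=10001: 11..............11
r18=10010: 1.1.............1.1
r19=10011: 1111............1111
r20=10100: 1...1...........1...1
r21=10101: 11..11..........11..11
r22=10110: 1.1.1.1.........1.1.1.1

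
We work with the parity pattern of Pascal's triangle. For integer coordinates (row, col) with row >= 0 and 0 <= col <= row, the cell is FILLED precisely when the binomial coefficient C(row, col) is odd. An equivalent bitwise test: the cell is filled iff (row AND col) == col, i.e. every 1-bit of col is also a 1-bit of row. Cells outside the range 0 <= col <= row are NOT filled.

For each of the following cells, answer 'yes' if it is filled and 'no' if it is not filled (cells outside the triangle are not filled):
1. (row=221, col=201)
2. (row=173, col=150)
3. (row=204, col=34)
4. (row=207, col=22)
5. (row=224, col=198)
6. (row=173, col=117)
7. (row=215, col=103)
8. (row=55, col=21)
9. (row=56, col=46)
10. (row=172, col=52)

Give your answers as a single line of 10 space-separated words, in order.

Answer: yes no no no no no no yes no no

Derivation:
(221,201): row=0b11011101, col=0b11001001, row AND col = 0b11001001 = 201; 201 == 201 -> filled
(173,150): row=0b10101101, col=0b10010110, row AND col = 0b10000100 = 132; 132 != 150 -> empty
(204,34): row=0b11001100, col=0b100010, row AND col = 0b0 = 0; 0 != 34 -> empty
(207,22): row=0b11001111, col=0b10110, row AND col = 0b110 = 6; 6 != 22 -> empty
(224,198): row=0b11100000, col=0b11000110, row AND col = 0b11000000 = 192; 192 != 198 -> empty
(173,117): row=0b10101101, col=0b1110101, row AND col = 0b100101 = 37; 37 != 117 -> empty
(215,103): row=0b11010111, col=0b1100111, row AND col = 0b1000111 = 71; 71 != 103 -> empty
(55,21): row=0b110111, col=0b10101, row AND col = 0b10101 = 21; 21 == 21 -> filled
(56,46): row=0b111000, col=0b101110, row AND col = 0b101000 = 40; 40 != 46 -> empty
(172,52): row=0b10101100, col=0b110100, row AND col = 0b100100 = 36; 36 != 52 -> empty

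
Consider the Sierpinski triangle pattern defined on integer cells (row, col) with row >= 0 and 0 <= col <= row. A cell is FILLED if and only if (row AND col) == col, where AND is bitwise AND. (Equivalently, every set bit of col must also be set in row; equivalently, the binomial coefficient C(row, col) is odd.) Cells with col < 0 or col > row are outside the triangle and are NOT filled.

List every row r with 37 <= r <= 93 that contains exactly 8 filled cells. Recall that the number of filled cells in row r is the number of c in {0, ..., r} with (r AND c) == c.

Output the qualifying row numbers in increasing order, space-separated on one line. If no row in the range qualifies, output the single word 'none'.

Row r has 2^popcount(r) filled cells, so we need popcount(r) = log2(8) = 3.
Scan r = 37..93 and keep those with exactly 3 one-bits:
r=37=100101 popcount=3 -> KEEP
r=38=100110 popcount=3 -> KEEP
r=39=100111 popcount=4 -> skip
r=40=101000 popcount=2 -> skip
r=41=101001 popcount=3 -> KEEP
r=42=101010 popcount=3 -> KEEP
r=43=101011 popcount=4 -> skip
r=44=101100 popcount=3 -> KEEP
r=45=101101 popcount=4 -> skip
r=46=101110 popcount=4 -> skip
r=47=101111 popcount=5 -> skip
r=48=110000 popcount=2 -> skip
r=49=110001 popcount=3 -> KEEP
r=50=110010 popcount=3 -> KEEP
r=51=110011 popcount=4 -> skip
r=52=110100 popcount=3 -> KEEP
r=53=110101 popcount=4 -> skip
r=54=110110 popcount=4 -> skip
r=55=110111 popcount=5 -> skip
r=56=111000 popcount=3 -> KEEP
r=57=111001 popcount=4 -> skip
r=58=111010 popcount=4 -> skip
r=59=111011 popcount=5 -> skip
r=60=111100 popcount=4 -> skip
r=61=111101 popcount=5 -> skip
r=62=111110 popcount=5 -> skip
r=63=111111 popcount=6 -> skip
r=64=1000000 popcount=1 -> skip
r=65=1000001 popcount=2 -> skip
r=66=1000010 popcount=2 -> skip
r=67=1000011 popcount=3 -> KEEP
r=68=1000100 popcount=2 -> skip
r=69=1000101 popcount=3 -> KEEP
r=70=1000110 popcount=3 -> KEEP
r=71=1000111 popcount=4 -> skip
r=72=1001000 popcount=2 -> skip
r=73=1001001 popcount=3 -> KEEP
r=74=1001010 popcount=3 -> KEEP
r=75=1001011 popcount=4 -> skip
r=76=1001100 popcount=3 -> KEEP
r=77=1001101 popcount=4 -> skip
r=78=1001110 popcount=4 -> skip
r=79=1001111 popcount=5 -> skip
r=80=1010000 popcount=2 -> skip
r=81=1010001 popcount=3 -> KEEP
r=82=1010010 popcount=3 -> KEEP
r=83=1010011 popcount=4 -> skip
r=84=1010100 popcount=3 -> KEEP
r=85=1010101 popcount=4 -> skip
r=86=1010110 popcount=4 -> skip
r=87=1010111 popcount=5 -> skip
r=88=1011000 popcount=3 -> KEEP
r=89=1011001 popcount=4 -> skip
r=90=1011010 popcount=4 -> skip
r=91=1011011 popcount=5 -> skip
r=92=1011100 popcount=4 -> skip
r=93=1011101 popcount=5 -> skip
Kept rows: 37 38 41 42 44 49 50 52 56 67 69 70 73 74 76 81 82 84 88

Answer: 37 38 41 42 44 49 50 52 56 67 69 70 73 74 76 81 82 84 88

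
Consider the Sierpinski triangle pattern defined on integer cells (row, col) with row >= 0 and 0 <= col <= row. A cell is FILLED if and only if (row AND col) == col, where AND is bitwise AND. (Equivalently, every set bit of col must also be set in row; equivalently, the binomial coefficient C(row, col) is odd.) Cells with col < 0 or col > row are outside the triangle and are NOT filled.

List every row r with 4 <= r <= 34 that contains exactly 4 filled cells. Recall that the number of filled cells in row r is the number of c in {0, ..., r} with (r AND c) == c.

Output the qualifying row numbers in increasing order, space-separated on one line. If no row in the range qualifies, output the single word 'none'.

Answer: 5 6 9 10 12 17 18 20 24 33 34

Derivation:
Row r has 2^popcount(r) filled cells, so we need popcount(r) = log2(4) = 2.
Scan r = 4..34 and keep those with exactly 2 one-bits:
r=4=100 popcount=1 -> skip
r=5=101 popcount=2 -> KEEP
r=6=110 popcount=2 -> KEEP
r=7=111 popcount=3 -> skip
r=8=1000 popcount=1 -> skip
r=9=1001 popcount=2 -> KEEP
r=10=1010 popcount=2 -> KEEP
r=11=1011 popcount=3 -> skip
r=12=1100 popcount=2 -> KEEP
r=13=1101 popcount=3 -> skip
r=14=1110 popcount=3 -> skip
r=15=1111 popcount=4 -> skip
r=16=10000 popcount=1 -> skip
r=17=10001 popcount=2 -> KEEP
r=18=10010 popcount=2 -> KEEP
r=19=10011 popcount=3 -> skip
r=20=10100 popcount=2 -> KEEP
r=21=10101 popcount=3 -> skip
r=22=10110 popcount=3 -> skip
r=23=10111 popcount=4 -> skip
r=24=11000 popcount=2 -> KEEP
r=25=11001 popcount=3 -> skip
r=26=11010 popcount=3 -> skip
r=27=11011 popcount=4 -> skip
r=28=11100 popcount=3 -> skip
r=29=11101 popcount=4 -> skip
r=30=11110 popcount=4 -> skip
r=31=11111 popcount=5 -> skip
r=32=100000 popcount=1 -> skip
r=33=100001 popcount=2 -> KEEP
r=34=100010 popcount=2 -> KEEP
Kept rows: 5 6 9 10 12 17 18 20 24 33 34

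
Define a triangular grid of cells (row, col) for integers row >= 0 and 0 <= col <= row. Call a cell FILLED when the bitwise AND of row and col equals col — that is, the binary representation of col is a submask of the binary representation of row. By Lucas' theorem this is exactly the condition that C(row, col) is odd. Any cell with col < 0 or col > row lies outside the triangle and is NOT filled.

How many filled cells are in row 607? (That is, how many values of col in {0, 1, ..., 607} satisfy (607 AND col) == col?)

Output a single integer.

607 in binary = 1001011111
popcount(607) = number of 1-bits in 1001011111 = 7
A col c satisfies (607 AND c) == c iff every set bit of c is also set in 607; each of the 7 set bits of 607 can independently be on or off in c.
count = 2^7 = 128

Answer: 128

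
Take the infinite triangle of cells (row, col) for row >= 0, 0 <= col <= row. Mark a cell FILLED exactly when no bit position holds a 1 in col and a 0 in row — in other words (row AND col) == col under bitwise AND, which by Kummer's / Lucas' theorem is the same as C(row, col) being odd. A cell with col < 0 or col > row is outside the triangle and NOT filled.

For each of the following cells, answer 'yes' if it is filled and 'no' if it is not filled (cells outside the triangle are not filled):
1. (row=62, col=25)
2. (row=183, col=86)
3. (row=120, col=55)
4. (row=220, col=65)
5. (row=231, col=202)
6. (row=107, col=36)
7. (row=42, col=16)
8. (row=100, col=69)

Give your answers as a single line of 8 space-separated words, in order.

(62,25): row=0b111110, col=0b11001, row AND col = 0b11000 = 24; 24 != 25 -> empty
(183,86): row=0b10110111, col=0b1010110, row AND col = 0b10110 = 22; 22 != 86 -> empty
(120,55): row=0b1111000, col=0b110111, row AND col = 0b110000 = 48; 48 != 55 -> empty
(220,65): row=0b11011100, col=0b1000001, row AND col = 0b1000000 = 64; 64 != 65 -> empty
(231,202): row=0b11100111, col=0b11001010, row AND col = 0b11000010 = 194; 194 != 202 -> empty
(107,36): row=0b1101011, col=0b100100, row AND col = 0b100000 = 32; 32 != 36 -> empty
(42,16): row=0b101010, col=0b10000, row AND col = 0b0 = 0; 0 != 16 -> empty
(100,69): row=0b1100100, col=0b1000101, row AND col = 0b1000100 = 68; 68 != 69 -> empty

Answer: no no no no no no no no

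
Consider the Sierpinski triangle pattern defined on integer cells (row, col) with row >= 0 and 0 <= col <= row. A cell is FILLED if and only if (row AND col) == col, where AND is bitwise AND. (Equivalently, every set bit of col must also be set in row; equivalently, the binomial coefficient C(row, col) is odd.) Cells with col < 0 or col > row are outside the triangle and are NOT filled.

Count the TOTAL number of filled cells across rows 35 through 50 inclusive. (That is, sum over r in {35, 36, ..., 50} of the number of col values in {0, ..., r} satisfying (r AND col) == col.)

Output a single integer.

r35=100011 pc3: +8 =8
r36=100100 pc2: +4 =12
r37=100101 pc3: +8 =20
r38=100110 pc3: +8 =28
r39=100111 pc4: +16 =44
r40=101000 pc2: +4 =48
r41=101001 pc3: +8 =56
r42=101010 pc3: +8 =64
r43=101011 pc4: +16 =80
r44=101100 pc3: +8 =88
r45=101101 pc4: +16 =104
r46=101110 pc4: +16 =120
r47=101111 pc5: +32 =152
r48=110000 pc2: +4 =156
r49=110001 pc3: +8 =164
r50=110010 pc3: +8 =172

Answer: 172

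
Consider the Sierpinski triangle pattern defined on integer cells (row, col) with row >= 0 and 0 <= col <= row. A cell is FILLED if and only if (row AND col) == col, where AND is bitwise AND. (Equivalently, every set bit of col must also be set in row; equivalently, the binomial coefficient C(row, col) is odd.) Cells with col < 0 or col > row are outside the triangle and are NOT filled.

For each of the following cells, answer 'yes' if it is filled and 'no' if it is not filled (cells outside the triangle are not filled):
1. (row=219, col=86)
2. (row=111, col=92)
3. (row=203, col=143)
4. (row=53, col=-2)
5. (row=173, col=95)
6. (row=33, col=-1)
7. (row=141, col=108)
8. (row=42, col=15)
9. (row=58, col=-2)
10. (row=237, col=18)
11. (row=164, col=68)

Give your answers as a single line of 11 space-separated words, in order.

(219,86): row=0b11011011, col=0b1010110, row AND col = 0b1010010 = 82; 82 != 86 -> empty
(111,92): row=0b1101111, col=0b1011100, row AND col = 0b1001100 = 76; 76 != 92 -> empty
(203,143): row=0b11001011, col=0b10001111, row AND col = 0b10001011 = 139; 139 != 143 -> empty
(53,-2): col outside [0, 53] -> not filled
(173,95): row=0b10101101, col=0b1011111, row AND col = 0b1101 = 13; 13 != 95 -> empty
(33,-1): col outside [0, 33] -> not filled
(141,108): row=0b10001101, col=0b1101100, row AND col = 0b1100 = 12; 12 != 108 -> empty
(42,15): row=0b101010, col=0b1111, row AND col = 0b1010 = 10; 10 != 15 -> empty
(58,-2): col outside [0, 58] -> not filled
(237,18): row=0b11101101, col=0b10010, row AND col = 0b0 = 0; 0 != 18 -> empty
(164,68): row=0b10100100, col=0b1000100, row AND col = 0b100 = 4; 4 != 68 -> empty

Answer: no no no no no no no no no no no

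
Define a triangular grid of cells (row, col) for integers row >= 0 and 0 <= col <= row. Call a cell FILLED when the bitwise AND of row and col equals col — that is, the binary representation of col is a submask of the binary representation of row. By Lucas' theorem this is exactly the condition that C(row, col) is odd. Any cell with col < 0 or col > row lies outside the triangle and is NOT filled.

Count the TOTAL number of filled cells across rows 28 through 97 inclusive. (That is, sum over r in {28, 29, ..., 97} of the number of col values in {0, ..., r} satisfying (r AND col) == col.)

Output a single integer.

r28=11100 pc3: +8 =8
r29=11101 pc4: +16 =24
r30=11110 pc4: +16 =40
r31=11111 pc5: +32 =72
r32=100000 pc1: +2 =74
r33=100001 pc2: +4 =78
r34=100010 pc2: +4 =82
r35=100011 pc3: +8 =90
r36=100100 pc2: +4 =94
r37=100101 pc3: +8 =102
r38=100110 pc3: +8 =110
r39=100111 pc4: +16 =126
r40=101000 pc2: +4 =130
r41=101001 pc3: +8 =138
r42=101010 pc3: +8 =146
r43=101011 pc4: +16 =162
r44=101100 pc3: +8 =170
r45=101101 pc4: +16 =186
r46=101110 pc4: +16 =202
r47=101111 pc5: +32 =234
r48=110000 pc2: +4 =238
r49=110001 pc3: +8 =246
r50=110010 pc3: +8 =254
r51=110011 pc4: +16 =270
r52=110100 pc3: +8 =278
r53=110101 pc4: +16 =294
r54=110110 pc4: +16 =310
r55=110111 pc5: +32 =342
r56=111000 pc3: +8 =350
r57=111001 pc4: +16 =366
r58=111010 pc4: +16 =382
r59=111011 pc5: +32 =414
r60=111100 pc4: +16 =430
r61=111101 pc5: +32 =462
r62=111110 pc5: +32 =494
r63=111111 pc6: +64 =558
r64=1000000 pc1: +2 =560
r65=1000001 pc2: +4 =564
r66=1000010 pc2: +4 =568
r67=1000011 pc3: +8 =576
r68=1000100 pc2: +4 =580
r69=1000101 pc3: +8 =588
r70=1000110 pc3: +8 =596
r71=1000111 pc4: +16 =612
r72=1001000 pc2: +4 =616
r73=1001001 pc3: +8 =624
r74=1001010 pc3: +8 =632
r75=1001011 pc4: +16 =648
r76=1001100 pc3: +8 =656
r77=1001101 pc4: +16 =672
r78=1001110 pc4: +16 =688
r79=1001111 pc5: +32 =720
r80=1010000 pc2: +4 =724
r81=1010001 pc3: +8 =732
r82=1010010 pc3: +8 =740
r83=1010011 pc4: +16 =756
r84=1010100 pc3: +8 =764
r85=1010101 pc4: +16 =780
r86=1010110 pc4: +16 =796
r87=1010111 pc5: +32 =828
r88=1011000 pc3: +8 =836
r89=1011001 pc4: +16 =852
r90=1011010 pc4: +16 =868
r91=1011011 pc5: +32 =900
r92=1011100 pc4: +16 =916
r93=1011101 pc5: +32 =948
r94=1011110 pc5: +32 =980
r95=1011111 pc6: +64 =1044
r96=1100000 pc2: +4 =1048
r97=1100001 pc3: +8 =1056

Answer: 1056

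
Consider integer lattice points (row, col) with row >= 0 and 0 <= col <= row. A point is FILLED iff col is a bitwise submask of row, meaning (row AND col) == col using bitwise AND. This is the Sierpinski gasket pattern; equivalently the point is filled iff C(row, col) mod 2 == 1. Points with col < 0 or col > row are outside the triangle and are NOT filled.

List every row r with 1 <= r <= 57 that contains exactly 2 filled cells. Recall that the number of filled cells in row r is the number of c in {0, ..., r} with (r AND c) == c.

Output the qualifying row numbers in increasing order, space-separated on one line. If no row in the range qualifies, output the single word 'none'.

Row r has 2^popcount(r) filled cells, so we need popcount(r) = log2(2) = 1.
Scan r = 1..57 and keep those with exactly 1 one-bits:
r=1=1 popcount=1 -> KEEP
r=2=10 popcount=1 -> KEEP
r=3=11 popcount=2 -> skip
r=4=100 popcount=1 -> KEEP
r=5=101 popcount=2 -> skip
r=6=110 popcount=2 -> skip
r=7=111 popcount=3 -> skip
r=8=1000 popcount=1 -> KEEP
r=9=1001 popcount=2 -> skip
r=10=1010 popcount=2 -> skip
r=11=1011 popcount=3 -> skip
r=12=1100 popcount=2 -> skip
r=13=1101 popcount=3 -> skip
r=14=1110 popcount=3 -> skip
r=15=1111 popcount=4 -> skip
r=16=10000 popcount=1 -> KEEP
r=17=10001 popcount=2 -> skip
r=18=10010 popcount=2 -> skip
r=19=10011 popcount=3 -> skip
r=20=10100 popcount=2 -> skip
r=21=10101 popcount=3 -> skip
r=22=10110 popcount=3 -> skip
r=23=10111 popcount=4 -> skip
r=24=11000 popcount=2 -> skip
r=25=11001 popcount=3 -> skip
r=26=11010 popcount=3 -> skip
r=27=11011 popcount=4 -> skip
r=28=11100 popcount=3 -> skip
r=29=11101 popcount=4 -> skip
r=30=11110 popcount=4 -> skip
r=31=11111 popcount=5 -> skip
r=32=100000 popcount=1 -> KEEP
r=33=100001 popcount=2 -> skip
r=34=100010 popcount=2 -> skip
r=35=100011 popcount=3 -> skip
r=36=100100 popcount=2 -> skip
r=37=100101 popcount=3 -> skip
r=38=100110 popcount=3 -> skip
r=39=100111 popcount=4 -> skip
r=40=101000 popcount=2 -> skip
r=41=101001 popcount=3 -> skip
r=42=101010 popcount=3 -> skip
r=43=101011 popcount=4 -> skip
r=44=101100 popcount=3 -> skip
r=45=101101 popcount=4 -> skip
r=46=101110 popcount=4 -> skip
r=47=101111 popcount=5 -> skip
r=48=110000 popcount=2 -> skip
r=49=110001 popcount=3 -> skip
r=50=110010 popcount=3 -> skip
r=51=110011 popcount=4 -> skip
r=52=110100 popcount=3 -> skip
r=53=110101 popcount=4 -> skip
r=54=110110 popcount=4 -> skip
r=55=110111 popcount=5 -> skip
r=56=111000 popcount=3 -> skip
r=57=111001 popcount=4 -> skip
Kept rows: 1 2 4 8 16 32

Answer: 1 2 4 8 16 32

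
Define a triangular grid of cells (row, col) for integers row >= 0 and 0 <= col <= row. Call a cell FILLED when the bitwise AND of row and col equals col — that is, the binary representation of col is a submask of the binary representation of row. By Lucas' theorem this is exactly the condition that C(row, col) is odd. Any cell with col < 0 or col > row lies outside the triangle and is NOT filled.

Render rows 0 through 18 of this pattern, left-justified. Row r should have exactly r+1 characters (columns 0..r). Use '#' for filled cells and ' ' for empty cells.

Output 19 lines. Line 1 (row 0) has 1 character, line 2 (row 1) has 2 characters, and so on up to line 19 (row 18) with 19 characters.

Answer: #
##
# #
####
#   #
##  ##
# # # #
########
#       #
##      ##
# #     # #
####    ####
#   #   #   #
##  ##  ##  ##
# # # # # # # #
################
#               #
##              ##
# #             # #

Derivation:
r0=0: #
r1=1: ##
r2=10: # #
r3=11: ####
r4=100: #   #
r5=101: ##  ##
r6=110: # # # #
r7=111: ########
r8=1000: #       #
r9=1001: ##      ##
r10=1010: # #     # #
r11=1011: ####    ####
r12=1100: #   #   #   #
r13=1101: ##  ##  ##  ##
r14=1110: # # # # # # # #
r15=1111: ################
r16=10000: #               #
r17=10001: ##              ##
r18=10010: # #             # #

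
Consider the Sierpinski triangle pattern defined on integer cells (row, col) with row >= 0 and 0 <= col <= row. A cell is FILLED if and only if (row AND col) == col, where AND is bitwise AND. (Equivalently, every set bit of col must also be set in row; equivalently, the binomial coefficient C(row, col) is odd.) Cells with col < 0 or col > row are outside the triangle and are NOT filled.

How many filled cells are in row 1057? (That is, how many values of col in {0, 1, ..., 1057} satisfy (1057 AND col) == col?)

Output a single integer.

1057 in binary = 10000100001
popcount(1057) = number of 1-bits in 10000100001 = 3
A col c satisfies (1057 AND c) == c iff every set bit of c is also set in 1057; each of the 3 set bits of 1057 can independently be on or off in c.
count = 2^3 = 8

Answer: 8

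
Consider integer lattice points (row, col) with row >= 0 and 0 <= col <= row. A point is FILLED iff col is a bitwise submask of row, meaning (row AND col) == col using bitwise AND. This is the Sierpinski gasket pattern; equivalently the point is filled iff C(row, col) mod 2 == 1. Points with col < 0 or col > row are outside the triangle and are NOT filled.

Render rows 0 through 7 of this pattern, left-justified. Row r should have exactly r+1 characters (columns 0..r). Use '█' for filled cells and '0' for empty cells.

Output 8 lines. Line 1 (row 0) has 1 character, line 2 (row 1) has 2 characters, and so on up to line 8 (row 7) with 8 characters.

r0=0: █
r1=1: ██
r2=10: █0█
r3=11: ████
r4=100: █000█
r5=101: ██00██
r6=110: █0█0█0█
r7=111: ████████

Answer: █
██
█0█
████
█000█
██00██
█0█0█0█
████████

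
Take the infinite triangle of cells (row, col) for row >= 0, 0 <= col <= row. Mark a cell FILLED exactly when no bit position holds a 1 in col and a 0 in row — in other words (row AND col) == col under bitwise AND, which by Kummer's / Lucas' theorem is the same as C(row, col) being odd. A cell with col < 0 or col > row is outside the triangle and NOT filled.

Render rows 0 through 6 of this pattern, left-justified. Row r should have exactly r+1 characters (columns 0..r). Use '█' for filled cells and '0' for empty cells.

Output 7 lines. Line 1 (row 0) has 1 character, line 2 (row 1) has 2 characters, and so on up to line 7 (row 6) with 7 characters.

r0=0: █
r1=1: ██
r2=10: █0█
r3=11: ████
r4=100: █000█
r5=101: ██00██
r6=110: █0█0█0█

Answer: █
██
█0█
████
█000█
██00██
█0█0█0█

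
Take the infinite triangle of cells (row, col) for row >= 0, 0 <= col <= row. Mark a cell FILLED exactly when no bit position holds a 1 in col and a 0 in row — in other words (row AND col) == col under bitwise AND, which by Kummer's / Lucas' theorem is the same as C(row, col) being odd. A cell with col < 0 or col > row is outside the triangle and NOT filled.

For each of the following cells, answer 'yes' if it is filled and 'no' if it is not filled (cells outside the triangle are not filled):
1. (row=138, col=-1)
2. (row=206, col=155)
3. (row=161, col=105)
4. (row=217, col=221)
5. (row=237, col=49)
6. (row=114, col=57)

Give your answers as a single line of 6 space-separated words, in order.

Answer: no no no no no no

Derivation:
(138,-1): col outside [0, 138] -> not filled
(206,155): row=0b11001110, col=0b10011011, row AND col = 0b10001010 = 138; 138 != 155 -> empty
(161,105): row=0b10100001, col=0b1101001, row AND col = 0b100001 = 33; 33 != 105 -> empty
(217,221): col outside [0, 217] -> not filled
(237,49): row=0b11101101, col=0b110001, row AND col = 0b100001 = 33; 33 != 49 -> empty
(114,57): row=0b1110010, col=0b111001, row AND col = 0b110000 = 48; 48 != 57 -> empty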